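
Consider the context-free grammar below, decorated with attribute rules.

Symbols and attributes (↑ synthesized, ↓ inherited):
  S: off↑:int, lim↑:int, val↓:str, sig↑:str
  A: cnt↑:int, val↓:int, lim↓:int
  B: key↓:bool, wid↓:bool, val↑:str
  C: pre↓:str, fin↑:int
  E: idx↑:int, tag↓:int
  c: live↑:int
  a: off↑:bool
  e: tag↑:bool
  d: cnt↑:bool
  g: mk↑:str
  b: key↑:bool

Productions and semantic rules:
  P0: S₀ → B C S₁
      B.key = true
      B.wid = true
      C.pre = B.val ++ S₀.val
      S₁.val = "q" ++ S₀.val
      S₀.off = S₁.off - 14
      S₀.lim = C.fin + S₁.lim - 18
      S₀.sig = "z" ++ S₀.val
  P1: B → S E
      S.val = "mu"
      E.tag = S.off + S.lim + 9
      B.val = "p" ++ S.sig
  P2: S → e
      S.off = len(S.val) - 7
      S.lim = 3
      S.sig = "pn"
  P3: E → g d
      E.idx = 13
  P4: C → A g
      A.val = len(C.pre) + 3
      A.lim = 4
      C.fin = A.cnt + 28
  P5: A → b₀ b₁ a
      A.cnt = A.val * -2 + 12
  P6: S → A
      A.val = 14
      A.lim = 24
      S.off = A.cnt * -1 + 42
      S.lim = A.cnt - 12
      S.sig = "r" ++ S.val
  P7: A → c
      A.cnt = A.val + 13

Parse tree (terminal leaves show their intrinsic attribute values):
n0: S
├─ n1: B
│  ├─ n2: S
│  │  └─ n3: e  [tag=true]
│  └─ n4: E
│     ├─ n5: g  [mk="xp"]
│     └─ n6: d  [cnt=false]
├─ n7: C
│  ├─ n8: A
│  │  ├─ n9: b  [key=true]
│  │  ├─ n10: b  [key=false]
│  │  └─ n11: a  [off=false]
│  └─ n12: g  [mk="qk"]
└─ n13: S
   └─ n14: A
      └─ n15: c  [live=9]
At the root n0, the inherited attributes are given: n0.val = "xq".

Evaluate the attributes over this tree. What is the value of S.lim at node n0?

1. n0.val = "xq"  [given at root]
2. n1.key = true  [true]
3. n1.wid = true  [true]
4. n2.val = "mu"  ["mu"]
5. n3.tag = true  [terminal]
6. n2.off = -5  [len(S.val) - 7]
7. n2.lim = 3  [3]
8. n2.sig = "pn"  ["pn"]
9. n4.tag = 7  [S.off + S.lim + 9]
10. n5.mk = "xp"  [terminal]
11. n6.cnt = false  [terminal]
12. n4.idx = 13  [13]
13. n1.val = "ppn"  ["p" ++ S.sig]
14. n7.pre = "ppnxq"  [B.val ++ S₀.val]
15. n8.val = 8  [len(C.pre) + 3]
16. n8.lim = 4  [4]
17. n9.key = true  [terminal]
18. n10.key = false  [terminal]
19. n11.off = false  [terminal]
20. n8.cnt = -4  [A.val * -2 + 12]
21. n12.mk = "qk"  [terminal]
22. n7.fin = 24  [A.cnt + 28]
23. n13.val = "qxq"  ["q" ++ S₀.val]
24. n14.val = 14  [14]
25. n14.lim = 24  [24]
26. n15.live = 9  [terminal]
27. n14.cnt = 27  [A.val + 13]
28. n13.off = 15  [A.cnt * -1 + 42]
29. n13.lim = 15  [A.cnt - 12]
30. n13.sig = "rqxq"  ["r" ++ S.val]
31. n0.off = 1  [S₁.off - 14]
32. n0.lim = 21  [C.fin + S₁.lim - 18]
33. n0.sig = "zxq"  ["z" ++ S₀.val]

21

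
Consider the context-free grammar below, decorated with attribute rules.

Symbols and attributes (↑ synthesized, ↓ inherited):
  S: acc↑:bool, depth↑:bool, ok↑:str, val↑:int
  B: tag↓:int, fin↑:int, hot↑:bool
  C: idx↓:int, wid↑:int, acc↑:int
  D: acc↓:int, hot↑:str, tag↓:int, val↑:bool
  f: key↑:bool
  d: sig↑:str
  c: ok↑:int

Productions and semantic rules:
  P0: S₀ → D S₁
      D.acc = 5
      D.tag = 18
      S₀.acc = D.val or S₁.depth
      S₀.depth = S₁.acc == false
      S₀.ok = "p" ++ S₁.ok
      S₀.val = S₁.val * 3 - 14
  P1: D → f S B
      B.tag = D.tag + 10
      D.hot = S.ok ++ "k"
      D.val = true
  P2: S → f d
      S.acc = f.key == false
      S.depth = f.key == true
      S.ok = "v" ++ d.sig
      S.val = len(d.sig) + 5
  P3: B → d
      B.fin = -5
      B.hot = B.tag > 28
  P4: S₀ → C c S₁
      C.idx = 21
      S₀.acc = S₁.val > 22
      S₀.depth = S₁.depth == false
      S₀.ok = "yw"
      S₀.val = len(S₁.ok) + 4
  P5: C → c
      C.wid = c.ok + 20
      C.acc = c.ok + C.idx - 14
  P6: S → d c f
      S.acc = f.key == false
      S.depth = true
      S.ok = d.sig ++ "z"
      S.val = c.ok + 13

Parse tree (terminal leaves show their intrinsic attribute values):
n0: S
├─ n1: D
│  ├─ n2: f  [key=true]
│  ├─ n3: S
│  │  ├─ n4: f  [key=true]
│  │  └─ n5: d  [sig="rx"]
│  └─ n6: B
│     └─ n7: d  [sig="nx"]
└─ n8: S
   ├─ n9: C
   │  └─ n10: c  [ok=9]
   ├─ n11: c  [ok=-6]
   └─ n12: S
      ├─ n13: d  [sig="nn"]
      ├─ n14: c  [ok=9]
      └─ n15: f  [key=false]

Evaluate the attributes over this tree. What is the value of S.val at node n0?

1. n1.acc = 5  [5]
2. n1.tag = 18  [18]
3. n2.key = true  [terminal]
4. n4.key = true  [terminal]
5. n5.sig = "rx"  [terminal]
6. n3.acc = false  [f.key == false]
7. n3.depth = true  [f.key == true]
8. n3.ok = "vrx"  ["v" ++ d.sig]
9. n3.val = 7  [len(d.sig) + 5]
10. n6.tag = 28  [D.tag + 10]
11. n7.sig = "nx"  [terminal]
12. n6.fin = -5  [-5]
13. n6.hot = false  [B.tag > 28]
14. n1.hot = "vrxk"  [S.ok ++ "k"]
15. n1.val = true  [true]
16. n9.idx = 21  [21]
17. n10.ok = 9  [terminal]
18. n9.wid = 29  [c.ok + 20]
19. n9.acc = 16  [c.ok + C.idx - 14]
20. n11.ok = -6  [terminal]
21. n13.sig = "nn"  [terminal]
22. n14.ok = 9  [terminal]
23. n15.key = false  [terminal]
24. n12.acc = true  [f.key == false]
25. n12.depth = true  [true]
26. n12.ok = "nnz"  [d.sig ++ "z"]
27. n12.val = 22  [c.ok + 13]
28. n8.acc = false  [S₁.val > 22]
29. n8.depth = false  [S₁.depth == false]
30. n8.ok = "yw"  ["yw"]
31. n8.val = 7  [len(S₁.ok) + 4]
32. n0.acc = true  [D.val or S₁.depth]
33. n0.depth = true  [S₁.acc == false]
34. n0.ok = "pyw"  ["p" ++ S₁.ok]
35. n0.val = 7  [S₁.val * 3 - 14]

7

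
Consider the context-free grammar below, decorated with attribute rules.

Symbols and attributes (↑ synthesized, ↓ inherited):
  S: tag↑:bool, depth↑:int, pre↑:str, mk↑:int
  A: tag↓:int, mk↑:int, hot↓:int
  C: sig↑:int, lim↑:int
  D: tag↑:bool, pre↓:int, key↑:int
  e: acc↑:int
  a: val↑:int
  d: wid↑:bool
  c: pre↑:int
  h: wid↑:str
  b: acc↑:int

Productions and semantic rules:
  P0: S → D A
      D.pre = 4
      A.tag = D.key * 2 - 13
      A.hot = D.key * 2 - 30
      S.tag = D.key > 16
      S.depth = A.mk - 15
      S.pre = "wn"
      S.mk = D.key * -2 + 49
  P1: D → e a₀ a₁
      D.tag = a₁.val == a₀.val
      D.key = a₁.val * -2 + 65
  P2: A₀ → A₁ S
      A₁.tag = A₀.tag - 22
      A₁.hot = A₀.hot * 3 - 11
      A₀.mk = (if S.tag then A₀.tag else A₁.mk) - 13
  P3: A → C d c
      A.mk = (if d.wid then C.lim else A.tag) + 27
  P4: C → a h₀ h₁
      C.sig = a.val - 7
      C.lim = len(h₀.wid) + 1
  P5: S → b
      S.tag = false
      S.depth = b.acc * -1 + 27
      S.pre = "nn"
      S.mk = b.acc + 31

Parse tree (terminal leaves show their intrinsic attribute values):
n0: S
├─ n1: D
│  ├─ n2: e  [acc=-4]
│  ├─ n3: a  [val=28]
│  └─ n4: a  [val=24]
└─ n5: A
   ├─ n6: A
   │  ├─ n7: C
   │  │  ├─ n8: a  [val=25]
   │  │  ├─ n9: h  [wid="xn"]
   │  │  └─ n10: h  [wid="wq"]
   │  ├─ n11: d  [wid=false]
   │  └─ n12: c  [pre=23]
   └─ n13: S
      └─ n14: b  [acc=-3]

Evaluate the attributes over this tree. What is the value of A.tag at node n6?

-1

1. n1.pre = 4  [4]
2. n2.acc = -4  [terminal]
3. n3.val = 28  [terminal]
4. n4.val = 24  [terminal]
5. n1.tag = false  [a₁.val == a₀.val]
6. n1.key = 17  [a₁.val * -2 + 65]
7. n5.tag = 21  [D.key * 2 - 13]
8. n5.hot = 4  [D.key * 2 - 30]
9. n6.tag = -1  [A₀.tag - 22]
10. n6.hot = 1  [A₀.hot * 3 - 11]
11. n8.val = 25  [terminal]
12. n9.wid = "xn"  [terminal]
13. n10.wid = "wq"  [terminal]
14. n7.sig = 18  [a.val - 7]
15. n7.lim = 3  [len(h₀.wid) + 1]
16. n11.wid = false  [terminal]
17. n12.pre = 23  [terminal]
18. n6.mk = 26  [(if d.wid then C.lim else A.tag) + 27]
19. n14.acc = -3  [terminal]
20. n13.tag = false  [false]
21. n13.depth = 30  [b.acc * -1 + 27]
22. n13.pre = "nn"  ["nn"]
23. n13.mk = 28  [b.acc + 31]
24. n5.mk = 13  [(if S.tag then A₀.tag else A₁.mk) - 13]
25. n0.tag = true  [D.key > 16]
26. n0.depth = -2  [A.mk - 15]
27. n0.pre = "wn"  ["wn"]
28. n0.mk = 15  [D.key * -2 + 49]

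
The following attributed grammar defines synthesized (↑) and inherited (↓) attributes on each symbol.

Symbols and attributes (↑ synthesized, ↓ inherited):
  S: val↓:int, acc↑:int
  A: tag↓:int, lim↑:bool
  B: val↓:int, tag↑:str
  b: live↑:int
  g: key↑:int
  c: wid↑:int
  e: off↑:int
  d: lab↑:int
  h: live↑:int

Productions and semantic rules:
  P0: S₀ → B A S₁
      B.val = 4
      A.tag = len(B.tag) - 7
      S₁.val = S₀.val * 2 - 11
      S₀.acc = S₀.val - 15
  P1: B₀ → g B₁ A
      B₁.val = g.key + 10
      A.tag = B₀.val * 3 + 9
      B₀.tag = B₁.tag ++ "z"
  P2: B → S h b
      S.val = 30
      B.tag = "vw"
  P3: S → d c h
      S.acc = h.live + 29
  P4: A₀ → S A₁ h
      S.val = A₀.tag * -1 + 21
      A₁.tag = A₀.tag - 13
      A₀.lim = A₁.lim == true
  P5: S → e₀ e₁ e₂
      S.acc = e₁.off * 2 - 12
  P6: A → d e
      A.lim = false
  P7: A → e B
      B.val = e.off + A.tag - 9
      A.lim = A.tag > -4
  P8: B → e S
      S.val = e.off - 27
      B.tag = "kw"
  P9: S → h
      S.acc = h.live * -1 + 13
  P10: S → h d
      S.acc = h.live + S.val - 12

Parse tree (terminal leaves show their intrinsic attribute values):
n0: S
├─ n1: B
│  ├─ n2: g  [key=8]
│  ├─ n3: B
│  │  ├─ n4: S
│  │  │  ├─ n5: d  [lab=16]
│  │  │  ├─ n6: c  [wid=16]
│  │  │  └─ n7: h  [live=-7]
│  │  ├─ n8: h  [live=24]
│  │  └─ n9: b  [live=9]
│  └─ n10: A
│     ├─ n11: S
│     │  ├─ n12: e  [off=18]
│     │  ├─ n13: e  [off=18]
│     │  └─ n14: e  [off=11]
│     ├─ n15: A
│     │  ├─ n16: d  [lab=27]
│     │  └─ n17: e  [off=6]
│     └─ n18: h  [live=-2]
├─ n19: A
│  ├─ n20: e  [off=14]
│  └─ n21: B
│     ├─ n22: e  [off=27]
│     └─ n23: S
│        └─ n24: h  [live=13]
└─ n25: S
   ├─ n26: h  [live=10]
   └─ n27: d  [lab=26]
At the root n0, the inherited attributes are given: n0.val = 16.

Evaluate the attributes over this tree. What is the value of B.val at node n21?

1. n0.val = 16  [given at root]
2. n1.val = 4  [4]
3. n2.key = 8  [terminal]
4. n3.val = 18  [g.key + 10]
5. n4.val = 30  [30]
6. n5.lab = 16  [terminal]
7. n6.wid = 16  [terminal]
8. n7.live = -7  [terminal]
9. n4.acc = 22  [h.live + 29]
10. n8.live = 24  [terminal]
11. n9.live = 9  [terminal]
12. n3.tag = "vw"  ["vw"]
13. n10.tag = 21  [B₀.val * 3 + 9]
14. n11.val = 0  [A₀.tag * -1 + 21]
15. n12.off = 18  [terminal]
16. n13.off = 18  [terminal]
17. n14.off = 11  [terminal]
18. n11.acc = 24  [e₁.off * 2 - 12]
19. n15.tag = 8  [A₀.tag - 13]
20. n16.lab = 27  [terminal]
21. n17.off = 6  [terminal]
22. n15.lim = false  [false]
23. n18.live = -2  [terminal]
24. n10.lim = false  [A₁.lim == true]
25. n1.tag = "vwz"  [B₁.tag ++ "z"]
26. n19.tag = -4  [len(B.tag) - 7]
27. n20.off = 14  [terminal]
28. n21.val = 1  [e.off + A.tag - 9]
29. n22.off = 27  [terminal]
30. n23.val = 0  [e.off - 27]
31. n24.live = 13  [terminal]
32. n23.acc = 0  [h.live * -1 + 13]
33. n21.tag = "kw"  ["kw"]
34. n19.lim = false  [A.tag > -4]
35. n25.val = 21  [S₀.val * 2 - 11]
36. n26.live = 10  [terminal]
37. n27.lab = 26  [terminal]
38. n25.acc = 19  [h.live + S.val - 12]
39. n0.acc = 1  [S₀.val - 15]

1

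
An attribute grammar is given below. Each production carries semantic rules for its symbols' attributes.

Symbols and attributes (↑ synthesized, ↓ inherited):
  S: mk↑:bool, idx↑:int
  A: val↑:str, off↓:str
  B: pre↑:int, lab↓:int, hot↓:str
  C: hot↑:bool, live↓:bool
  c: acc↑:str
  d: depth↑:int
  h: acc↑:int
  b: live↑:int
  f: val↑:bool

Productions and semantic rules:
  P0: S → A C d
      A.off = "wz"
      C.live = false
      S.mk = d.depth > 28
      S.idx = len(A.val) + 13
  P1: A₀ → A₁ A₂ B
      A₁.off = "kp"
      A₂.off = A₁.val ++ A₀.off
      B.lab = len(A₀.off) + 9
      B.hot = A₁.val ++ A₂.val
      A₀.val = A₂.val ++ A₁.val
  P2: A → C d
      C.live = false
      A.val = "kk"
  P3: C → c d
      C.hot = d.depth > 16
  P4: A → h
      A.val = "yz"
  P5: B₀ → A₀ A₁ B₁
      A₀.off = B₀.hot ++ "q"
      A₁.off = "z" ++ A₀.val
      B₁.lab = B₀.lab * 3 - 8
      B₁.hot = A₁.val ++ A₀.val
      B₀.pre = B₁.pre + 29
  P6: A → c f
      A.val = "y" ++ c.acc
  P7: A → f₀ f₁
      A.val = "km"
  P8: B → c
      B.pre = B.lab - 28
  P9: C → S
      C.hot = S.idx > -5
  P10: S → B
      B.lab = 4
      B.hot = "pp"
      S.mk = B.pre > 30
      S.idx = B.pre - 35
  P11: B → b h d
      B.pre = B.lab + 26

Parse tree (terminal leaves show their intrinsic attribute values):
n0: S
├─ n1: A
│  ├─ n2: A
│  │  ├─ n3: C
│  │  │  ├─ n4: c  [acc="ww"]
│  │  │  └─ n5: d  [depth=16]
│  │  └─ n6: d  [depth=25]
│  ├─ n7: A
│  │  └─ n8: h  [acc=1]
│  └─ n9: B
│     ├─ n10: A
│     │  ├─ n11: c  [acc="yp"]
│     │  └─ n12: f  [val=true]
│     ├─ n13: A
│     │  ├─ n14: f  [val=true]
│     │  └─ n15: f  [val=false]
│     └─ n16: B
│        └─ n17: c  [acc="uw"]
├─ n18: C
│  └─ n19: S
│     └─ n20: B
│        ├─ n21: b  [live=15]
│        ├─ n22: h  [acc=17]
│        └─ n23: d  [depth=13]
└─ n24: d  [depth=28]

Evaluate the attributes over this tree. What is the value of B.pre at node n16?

-3

1. n1.off = "wz"  ["wz"]
2. n2.off = "kp"  ["kp"]
3. n3.live = false  [false]
4. n4.acc = "ww"  [terminal]
5. n5.depth = 16  [terminal]
6. n3.hot = false  [d.depth > 16]
7. n6.depth = 25  [terminal]
8. n2.val = "kk"  ["kk"]
9. n7.off = "kkwz"  [A₁.val ++ A₀.off]
10. n8.acc = 1  [terminal]
11. n7.val = "yz"  ["yz"]
12. n9.lab = 11  [len(A₀.off) + 9]
13. n9.hot = "kkyz"  [A₁.val ++ A₂.val]
14. n10.off = "kkyzq"  [B₀.hot ++ "q"]
15. n11.acc = "yp"  [terminal]
16. n12.val = true  [terminal]
17. n10.val = "yyp"  ["y" ++ c.acc]
18. n13.off = "zyyp"  ["z" ++ A₀.val]
19. n14.val = true  [terminal]
20. n15.val = false  [terminal]
21. n13.val = "km"  ["km"]
22. n16.lab = 25  [B₀.lab * 3 - 8]
23. n16.hot = "kmyyp"  [A₁.val ++ A₀.val]
24. n17.acc = "uw"  [terminal]
25. n16.pre = -3  [B.lab - 28]
26. n9.pre = 26  [B₁.pre + 29]
27. n1.val = "yzkk"  [A₂.val ++ A₁.val]
28. n18.live = false  [false]
29. n20.lab = 4  [4]
30. n20.hot = "pp"  ["pp"]
31. n21.live = 15  [terminal]
32. n22.acc = 17  [terminal]
33. n23.depth = 13  [terminal]
34. n20.pre = 30  [B.lab + 26]
35. n19.mk = false  [B.pre > 30]
36. n19.idx = -5  [B.pre - 35]
37. n18.hot = false  [S.idx > -5]
38. n24.depth = 28  [terminal]
39. n0.mk = false  [d.depth > 28]
40. n0.idx = 17  [len(A.val) + 13]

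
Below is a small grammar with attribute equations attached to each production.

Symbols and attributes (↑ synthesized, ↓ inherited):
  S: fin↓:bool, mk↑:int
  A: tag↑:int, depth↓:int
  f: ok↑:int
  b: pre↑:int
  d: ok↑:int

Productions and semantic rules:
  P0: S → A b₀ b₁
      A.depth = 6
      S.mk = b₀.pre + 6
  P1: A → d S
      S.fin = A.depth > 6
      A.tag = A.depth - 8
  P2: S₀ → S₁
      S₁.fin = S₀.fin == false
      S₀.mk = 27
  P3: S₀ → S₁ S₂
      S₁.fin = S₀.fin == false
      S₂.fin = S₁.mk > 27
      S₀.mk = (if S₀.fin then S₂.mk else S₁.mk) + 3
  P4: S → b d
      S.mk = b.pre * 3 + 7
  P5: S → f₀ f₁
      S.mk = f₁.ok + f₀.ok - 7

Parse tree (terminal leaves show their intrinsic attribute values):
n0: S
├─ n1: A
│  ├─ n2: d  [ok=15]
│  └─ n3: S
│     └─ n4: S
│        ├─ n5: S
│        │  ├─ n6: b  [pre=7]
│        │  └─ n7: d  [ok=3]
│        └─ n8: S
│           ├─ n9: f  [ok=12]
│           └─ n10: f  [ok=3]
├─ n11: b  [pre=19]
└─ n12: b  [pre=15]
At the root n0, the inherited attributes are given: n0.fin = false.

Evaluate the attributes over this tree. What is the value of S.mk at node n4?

1. n0.fin = false  [given at root]
2. n1.depth = 6  [6]
3. n2.ok = 15  [terminal]
4. n3.fin = false  [A.depth > 6]
5. n4.fin = true  [S₀.fin == false]
6. n5.fin = false  [S₀.fin == false]
7. n6.pre = 7  [terminal]
8. n7.ok = 3  [terminal]
9. n5.mk = 28  [b.pre * 3 + 7]
10. n8.fin = true  [S₁.mk > 27]
11. n9.ok = 12  [terminal]
12. n10.ok = 3  [terminal]
13. n8.mk = 8  [f₁.ok + f₀.ok - 7]
14. n4.mk = 11  [(if S₀.fin then S₂.mk else S₁.mk) + 3]
15. n3.mk = 27  [27]
16. n1.tag = -2  [A.depth - 8]
17. n11.pre = 19  [terminal]
18. n12.pre = 15  [terminal]
19. n0.mk = 25  [b₀.pre + 6]

11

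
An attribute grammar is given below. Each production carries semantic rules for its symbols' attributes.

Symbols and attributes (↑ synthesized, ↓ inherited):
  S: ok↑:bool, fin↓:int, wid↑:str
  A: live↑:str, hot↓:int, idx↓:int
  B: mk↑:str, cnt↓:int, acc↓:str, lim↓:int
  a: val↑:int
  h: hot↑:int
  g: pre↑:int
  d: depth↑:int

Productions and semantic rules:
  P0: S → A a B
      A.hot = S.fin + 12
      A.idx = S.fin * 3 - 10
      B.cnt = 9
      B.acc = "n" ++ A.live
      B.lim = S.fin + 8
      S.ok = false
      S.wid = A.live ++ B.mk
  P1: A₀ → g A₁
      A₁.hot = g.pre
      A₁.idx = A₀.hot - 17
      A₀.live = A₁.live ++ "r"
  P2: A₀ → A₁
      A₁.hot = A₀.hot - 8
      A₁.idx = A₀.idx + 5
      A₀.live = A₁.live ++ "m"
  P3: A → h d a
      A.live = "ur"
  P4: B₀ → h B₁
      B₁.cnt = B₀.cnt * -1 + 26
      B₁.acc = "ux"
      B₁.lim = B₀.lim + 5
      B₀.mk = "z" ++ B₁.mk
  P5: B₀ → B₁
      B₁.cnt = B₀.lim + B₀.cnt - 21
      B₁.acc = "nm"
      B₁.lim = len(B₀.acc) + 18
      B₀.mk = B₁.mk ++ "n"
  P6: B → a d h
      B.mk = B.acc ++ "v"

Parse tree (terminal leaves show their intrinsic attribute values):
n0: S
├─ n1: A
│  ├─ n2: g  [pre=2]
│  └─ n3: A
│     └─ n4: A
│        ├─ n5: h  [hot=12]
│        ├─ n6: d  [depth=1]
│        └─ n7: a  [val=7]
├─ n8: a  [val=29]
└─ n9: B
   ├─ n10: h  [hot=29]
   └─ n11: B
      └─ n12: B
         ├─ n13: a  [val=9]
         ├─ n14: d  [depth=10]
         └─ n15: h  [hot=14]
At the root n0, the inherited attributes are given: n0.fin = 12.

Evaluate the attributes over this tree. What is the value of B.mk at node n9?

1. n0.fin = 12  [given at root]
2. n1.hot = 24  [S.fin + 12]
3. n1.idx = 26  [S.fin * 3 - 10]
4. n2.pre = 2  [terminal]
5. n3.hot = 2  [g.pre]
6. n3.idx = 7  [A₀.hot - 17]
7. n4.hot = -6  [A₀.hot - 8]
8. n4.idx = 12  [A₀.idx + 5]
9. n5.hot = 12  [terminal]
10. n6.depth = 1  [terminal]
11. n7.val = 7  [terminal]
12. n4.live = "ur"  ["ur"]
13. n3.live = "urm"  [A₁.live ++ "m"]
14. n1.live = "urmr"  [A₁.live ++ "r"]
15. n8.val = 29  [terminal]
16. n9.cnt = 9  [9]
17. n9.acc = "nurmr"  ["n" ++ A.live]
18. n9.lim = 20  [S.fin + 8]
19. n10.hot = 29  [terminal]
20. n11.cnt = 17  [B₀.cnt * -1 + 26]
21. n11.acc = "ux"  ["ux"]
22. n11.lim = 25  [B₀.lim + 5]
23. n12.cnt = 21  [B₀.lim + B₀.cnt - 21]
24. n12.acc = "nm"  ["nm"]
25. n12.lim = 20  [len(B₀.acc) + 18]
26. n13.val = 9  [terminal]
27. n14.depth = 10  [terminal]
28. n15.hot = 14  [terminal]
29. n12.mk = "nmv"  [B.acc ++ "v"]
30. n11.mk = "nmvn"  [B₁.mk ++ "n"]
31. n9.mk = "znmvn"  ["z" ++ B₁.mk]
32. n0.ok = false  [false]
33. n0.wid = "urmrznmvn"  [A.live ++ B.mk]

"znmvn"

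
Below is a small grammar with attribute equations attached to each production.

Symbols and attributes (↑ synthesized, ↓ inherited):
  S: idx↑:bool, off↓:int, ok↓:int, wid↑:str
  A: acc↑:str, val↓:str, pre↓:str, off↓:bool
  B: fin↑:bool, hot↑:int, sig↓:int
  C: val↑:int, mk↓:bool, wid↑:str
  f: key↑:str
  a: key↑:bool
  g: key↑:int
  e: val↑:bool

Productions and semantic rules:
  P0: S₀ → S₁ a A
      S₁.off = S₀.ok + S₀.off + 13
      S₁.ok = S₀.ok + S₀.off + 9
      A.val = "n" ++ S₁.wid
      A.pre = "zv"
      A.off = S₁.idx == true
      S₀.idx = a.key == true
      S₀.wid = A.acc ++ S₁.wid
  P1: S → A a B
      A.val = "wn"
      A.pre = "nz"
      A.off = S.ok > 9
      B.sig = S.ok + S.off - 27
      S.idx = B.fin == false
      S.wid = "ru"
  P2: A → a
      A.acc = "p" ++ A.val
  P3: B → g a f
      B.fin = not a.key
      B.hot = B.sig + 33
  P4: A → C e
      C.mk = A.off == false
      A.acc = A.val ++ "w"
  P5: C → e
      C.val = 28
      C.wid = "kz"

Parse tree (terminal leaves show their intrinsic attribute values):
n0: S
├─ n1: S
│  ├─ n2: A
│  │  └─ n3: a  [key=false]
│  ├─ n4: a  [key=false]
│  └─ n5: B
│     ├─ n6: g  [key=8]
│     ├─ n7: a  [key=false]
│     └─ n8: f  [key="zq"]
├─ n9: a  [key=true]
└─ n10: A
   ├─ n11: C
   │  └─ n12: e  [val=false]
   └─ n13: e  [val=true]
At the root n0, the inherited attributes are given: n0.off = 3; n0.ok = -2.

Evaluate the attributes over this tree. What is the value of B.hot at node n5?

30

1. n0.off = 3  [given at root]
2. n0.ok = -2  [given at root]
3. n1.off = 14  [S₀.ok + S₀.off + 13]
4. n1.ok = 10  [S₀.ok + S₀.off + 9]
5. n2.val = "wn"  ["wn"]
6. n2.pre = "nz"  ["nz"]
7. n2.off = true  [S.ok > 9]
8. n3.key = false  [terminal]
9. n2.acc = "pwn"  ["p" ++ A.val]
10. n4.key = false  [terminal]
11. n5.sig = -3  [S.ok + S.off - 27]
12. n6.key = 8  [terminal]
13. n7.key = false  [terminal]
14. n8.key = "zq"  [terminal]
15. n5.fin = true  [not a.key]
16. n5.hot = 30  [B.sig + 33]
17. n1.idx = false  [B.fin == false]
18. n1.wid = "ru"  ["ru"]
19. n9.key = true  [terminal]
20. n10.val = "nru"  ["n" ++ S₁.wid]
21. n10.pre = "zv"  ["zv"]
22. n10.off = false  [S₁.idx == true]
23. n11.mk = true  [A.off == false]
24. n12.val = false  [terminal]
25. n11.val = 28  [28]
26. n11.wid = "kz"  ["kz"]
27. n13.val = true  [terminal]
28. n10.acc = "nruw"  [A.val ++ "w"]
29. n0.idx = true  [a.key == true]
30. n0.wid = "nruwru"  [A.acc ++ S₁.wid]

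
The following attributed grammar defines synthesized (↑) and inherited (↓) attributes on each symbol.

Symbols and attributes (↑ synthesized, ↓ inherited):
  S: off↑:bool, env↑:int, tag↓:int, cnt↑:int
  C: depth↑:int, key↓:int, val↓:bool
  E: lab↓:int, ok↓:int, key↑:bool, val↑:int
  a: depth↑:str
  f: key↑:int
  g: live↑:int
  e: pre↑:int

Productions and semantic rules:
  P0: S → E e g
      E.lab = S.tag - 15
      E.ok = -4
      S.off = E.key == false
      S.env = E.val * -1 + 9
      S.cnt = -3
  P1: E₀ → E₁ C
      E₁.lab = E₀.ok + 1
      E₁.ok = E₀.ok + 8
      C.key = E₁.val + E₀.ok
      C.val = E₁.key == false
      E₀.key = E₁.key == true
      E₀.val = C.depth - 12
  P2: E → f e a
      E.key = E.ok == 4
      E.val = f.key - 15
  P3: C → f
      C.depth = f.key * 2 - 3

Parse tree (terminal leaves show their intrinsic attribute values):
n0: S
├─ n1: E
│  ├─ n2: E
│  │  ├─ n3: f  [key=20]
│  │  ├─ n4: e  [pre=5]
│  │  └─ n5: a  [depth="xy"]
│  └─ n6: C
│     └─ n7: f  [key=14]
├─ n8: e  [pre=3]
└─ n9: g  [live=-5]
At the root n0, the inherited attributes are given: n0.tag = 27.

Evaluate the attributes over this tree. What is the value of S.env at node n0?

1. n0.tag = 27  [given at root]
2. n1.lab = 12  [S.tag - 15]
3. n1.ok = -4  [-4]
4. n2.lab = -3  [E₀.ok + 1]
5. n2.ok = 4  [E₀.ok + 8]
6. n3.key = 20  [terminal]
7. n4.pre = 5  [terminal]
8. n5.depth = "xy"  [terminal]
9. n2.key = true  [E.ok == 4]
10. n2.val = 5  [f.key - 15]
11. n6.key = 1  [E₁.val + E₀.ok]
12. n6.val = false  [E₁.key == false]
13. n7.key = 14  [terminal]
14. n6.depth = 25  [f.key * 2 - 3]
15. n1.key = true  [E₁.key == true]
16. n1.val = 13  [C.depth - 12]
17. n8.pre = 3  [terminal]
18. n9.live = -5  [terminal]
19. n0.off = false  [E.key == false]
20. n0.env = -4  [E.val * -1 + 9]
21. n0.cnt = -3  [-3]

-4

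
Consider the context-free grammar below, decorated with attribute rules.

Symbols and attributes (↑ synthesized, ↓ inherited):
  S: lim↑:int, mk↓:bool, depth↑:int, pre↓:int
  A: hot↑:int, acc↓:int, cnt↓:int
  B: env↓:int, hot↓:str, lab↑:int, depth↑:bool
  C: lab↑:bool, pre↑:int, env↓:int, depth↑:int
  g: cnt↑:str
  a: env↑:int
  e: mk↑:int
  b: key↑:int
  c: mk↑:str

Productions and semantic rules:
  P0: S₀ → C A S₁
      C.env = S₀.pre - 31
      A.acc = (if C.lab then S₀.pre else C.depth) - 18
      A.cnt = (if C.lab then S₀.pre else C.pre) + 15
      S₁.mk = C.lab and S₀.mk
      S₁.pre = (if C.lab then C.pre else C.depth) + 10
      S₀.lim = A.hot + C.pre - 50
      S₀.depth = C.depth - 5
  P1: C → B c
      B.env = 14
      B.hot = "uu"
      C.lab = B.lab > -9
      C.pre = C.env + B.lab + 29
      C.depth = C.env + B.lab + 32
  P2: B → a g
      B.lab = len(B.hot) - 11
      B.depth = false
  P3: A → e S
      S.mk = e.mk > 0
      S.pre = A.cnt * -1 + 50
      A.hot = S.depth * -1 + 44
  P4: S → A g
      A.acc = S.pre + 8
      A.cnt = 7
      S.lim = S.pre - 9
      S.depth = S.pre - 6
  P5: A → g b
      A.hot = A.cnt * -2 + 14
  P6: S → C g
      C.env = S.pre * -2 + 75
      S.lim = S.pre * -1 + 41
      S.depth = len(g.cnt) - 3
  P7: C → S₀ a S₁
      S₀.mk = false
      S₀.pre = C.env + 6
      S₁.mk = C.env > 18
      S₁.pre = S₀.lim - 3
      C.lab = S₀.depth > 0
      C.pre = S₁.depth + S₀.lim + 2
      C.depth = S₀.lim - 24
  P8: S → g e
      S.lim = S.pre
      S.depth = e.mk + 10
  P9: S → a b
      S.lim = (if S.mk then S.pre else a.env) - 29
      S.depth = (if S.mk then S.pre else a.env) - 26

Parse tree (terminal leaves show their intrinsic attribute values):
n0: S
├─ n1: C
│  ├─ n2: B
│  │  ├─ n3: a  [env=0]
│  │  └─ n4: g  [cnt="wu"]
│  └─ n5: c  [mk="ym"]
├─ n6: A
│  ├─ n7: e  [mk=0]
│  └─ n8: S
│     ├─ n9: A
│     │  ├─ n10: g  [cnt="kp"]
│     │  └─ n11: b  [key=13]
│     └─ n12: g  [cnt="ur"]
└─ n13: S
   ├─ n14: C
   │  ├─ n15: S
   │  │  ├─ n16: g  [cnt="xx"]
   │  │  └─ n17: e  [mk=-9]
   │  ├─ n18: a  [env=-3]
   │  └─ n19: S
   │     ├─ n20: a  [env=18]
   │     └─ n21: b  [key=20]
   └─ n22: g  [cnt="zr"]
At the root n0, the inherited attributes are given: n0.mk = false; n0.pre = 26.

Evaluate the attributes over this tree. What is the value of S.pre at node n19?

22

1. n0.mk = false  [given at root]
2. n0.pre = 26  [given at root]
3. n1.env = -5  [S₀.pre - 31]
4. n2.env = 14  [14]
5. n2.hot = "uu"  ["uu"]
6. n3.env = 0  [terminal]
7. n4.cnt = "wu"  [terminal]
8. n2.lab = -9  [len(B.hot) - 11]
9. n2.depth = false  [false]
10. n5.mk = "ym"  [terminal]
11. n1.lab = false  [B.lab > -9]
12. n1.pre = 15  [C.env + B.lab + 29]
13. n1.depth = 18  [C.env + B.lab + 32]
14. n6.acc = 0  [(if C.lab then S₀.pre else C.depth) - 18]
15. n6.cnt = 30  [(if C.lab then S₀.pre else C.pre) + 15]
16. n7.mk = 0  [terminal]
17. n8.mk = false  [e.mk > 0]
18. n8.pre = 20  [A.cnt * -1 + 50]
19. n9.acc = 28  [S.pre + 8]
20. n9.cnt = 7  [7]
21. n10.cnt = "kp"  [terminal]
22. n11.key = 13  [terminal]
23. n9.hot = 0  [A.cnt * -2 + 14]
24. n12.cnt = "ur"  [terminal]
25. n8.lim = 11  [S.pre - 9]
26. n8.depth = 14  [S.pre - 6]
27. n6.hot = 30  [S.depth * -1 + 44]
28. n13.mk = false  [C.lab and S₀.mk]
29. n13.pre = 28  [(if C.lab then C.pre else C.depth) + 10]
30. n14.env = 19  [S.pre * -2 + 75]
31. n15.mk = false  [false]
32. n15.pre = 25  [C.env + 6]
33. n16.cnt = "xx"  [terminal]
34. n17.mk = -9  [terminal]
35. n15.lim = 25  [S.pre]
36. n15.depth = 1  [e.mk + 10]
37. n18.env = -3  [terminal]
38. n19.mk = true  [C.env > 18]
39. n19.pre = 22  [S₀.lim - 3]
40. n20.env = 18  [terminal]
41. n21.key = 20  [terminal]
42. n19.lim = -7  [(if S.mk then S.pre else a.env) - 29]
43. n19.depth = -4  [(if S.mk then S.pre else a.env) - 26]
44. n14.lab = true  [S₀.depth > 0]
45. n14.pre = 23  [S₁.depth + S₀.lim + 2]
46. n14.depth = 1  [S₀.lim - 24]
47. n22.cnt = "zr"  [terminal]
48. n13.lim = 13  [S.pre * -1 + 41]
49. n13.depth = -1  [len(g.cnt) - 3]
50. n0.lim = -5  [A.hot + C.pre - 50]
51. n0.depth = 13  [C.depth - 5]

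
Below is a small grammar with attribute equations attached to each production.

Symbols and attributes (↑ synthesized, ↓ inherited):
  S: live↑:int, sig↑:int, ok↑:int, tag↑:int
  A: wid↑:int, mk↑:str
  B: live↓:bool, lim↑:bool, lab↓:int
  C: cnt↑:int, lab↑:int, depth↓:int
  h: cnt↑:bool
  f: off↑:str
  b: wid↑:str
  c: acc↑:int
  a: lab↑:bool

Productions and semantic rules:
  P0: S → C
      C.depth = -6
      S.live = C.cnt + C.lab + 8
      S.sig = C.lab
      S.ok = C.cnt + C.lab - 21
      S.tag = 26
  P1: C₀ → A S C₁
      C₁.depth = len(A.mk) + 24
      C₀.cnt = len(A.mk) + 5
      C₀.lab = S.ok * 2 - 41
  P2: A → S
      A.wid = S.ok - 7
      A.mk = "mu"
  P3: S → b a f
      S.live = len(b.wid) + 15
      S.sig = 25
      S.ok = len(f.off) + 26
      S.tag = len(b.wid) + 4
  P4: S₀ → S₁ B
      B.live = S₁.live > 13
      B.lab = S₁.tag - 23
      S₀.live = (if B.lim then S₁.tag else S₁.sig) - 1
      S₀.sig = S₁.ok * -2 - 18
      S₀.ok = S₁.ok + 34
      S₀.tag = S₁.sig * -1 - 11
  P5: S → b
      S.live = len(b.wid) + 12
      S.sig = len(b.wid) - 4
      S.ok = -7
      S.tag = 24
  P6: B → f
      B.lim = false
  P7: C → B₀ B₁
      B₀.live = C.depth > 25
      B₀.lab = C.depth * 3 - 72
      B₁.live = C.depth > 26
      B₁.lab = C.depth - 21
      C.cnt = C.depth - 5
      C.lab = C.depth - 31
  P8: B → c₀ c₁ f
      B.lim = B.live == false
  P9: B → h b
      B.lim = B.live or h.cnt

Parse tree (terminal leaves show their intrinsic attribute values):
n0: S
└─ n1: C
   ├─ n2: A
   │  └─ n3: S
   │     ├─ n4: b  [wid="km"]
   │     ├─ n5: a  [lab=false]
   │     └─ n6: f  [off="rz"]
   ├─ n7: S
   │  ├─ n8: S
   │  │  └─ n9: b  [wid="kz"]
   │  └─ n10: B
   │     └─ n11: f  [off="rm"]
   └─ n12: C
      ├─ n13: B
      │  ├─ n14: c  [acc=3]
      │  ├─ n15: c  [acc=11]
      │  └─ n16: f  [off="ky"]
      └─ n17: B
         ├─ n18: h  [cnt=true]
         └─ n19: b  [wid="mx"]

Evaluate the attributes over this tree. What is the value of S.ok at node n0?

-1

1. n1.depth = -6  [-6]
2. n4.wid = "km"  [terminal]
3. n5.lab = false  [terminal]
4. n6.off = "rz"  [terminal]
5. n3.live = 17  [len(b.wid) + 15]
6. n3.sig = 25  [25]
7. n3.ok = 28  [len(f.off) + 26]
8. n3.tag = 6  [len(b.wid) + 4]
9. n2.wid = 21  [S.ok - 7]
10. n2.mk = "mu"  ["mu"]
11. n9.wid = "kz"  [terminal]
12. n8.live = 14  [len(b.wid) + 12]
13. n8.sig = -2  [len(b.wid) - 4]
14. n8.ok = -7  [-7]
15. n8.tag = 24  [24]
16. n10.live = true  [S₁.live > 13]
17. n10.lab = 1  [S₁.tag - 23]
18. n11.off = "rm"  [terminal]
19. n10.lim = false  [false]
20. n7.live = -3  [(if B.lim then S₁.tag else S₁.sig) - 1]
21. n7.sig = -4  [S₁.ok * -2 - 18]
22. n7.ok = 27  [S₁.ok + 34]
23. n7.tag = -9  [S₁.sig * -1 - 11]
24. n12.depth = 26  [len(A.mk) + 24]
25. n13.live = true  [C.depth > 25]
26. n13.lab = 6  [C.depth * 3 - 72]
27. n14.acc = 3  [terminal]
28. n15.acc = 11  [terminal]
29. n16.off = "ky"  [terminal]
30. n13.lim = false  [B.live == false]
31. n17.live = false  [C.depth > 26]
32. n17.lab = 5  [C.depth - 21]
33. n18.cnt = true  [terminal]
34. n19.wid = "mx"  [terminal]
35. n17.lim = true  [B.live or h.cnt]
36. n12.cnt = 21  [C.depth - 5]
37. n12.lab = -5  [C.depth - 31]
38. n1.cnt = 7  [len(A.mk) + 5]
39. n1.lab = 13  [S.ok * 2 - 41]
40. n0.live = 28  [C.cnt + C.lab + 8]
41. n0.sig = 13  [C.lab]
42. n0.ok = -1  [C.cnt + C.lab - 21]
43. n0.tag = 26  [26]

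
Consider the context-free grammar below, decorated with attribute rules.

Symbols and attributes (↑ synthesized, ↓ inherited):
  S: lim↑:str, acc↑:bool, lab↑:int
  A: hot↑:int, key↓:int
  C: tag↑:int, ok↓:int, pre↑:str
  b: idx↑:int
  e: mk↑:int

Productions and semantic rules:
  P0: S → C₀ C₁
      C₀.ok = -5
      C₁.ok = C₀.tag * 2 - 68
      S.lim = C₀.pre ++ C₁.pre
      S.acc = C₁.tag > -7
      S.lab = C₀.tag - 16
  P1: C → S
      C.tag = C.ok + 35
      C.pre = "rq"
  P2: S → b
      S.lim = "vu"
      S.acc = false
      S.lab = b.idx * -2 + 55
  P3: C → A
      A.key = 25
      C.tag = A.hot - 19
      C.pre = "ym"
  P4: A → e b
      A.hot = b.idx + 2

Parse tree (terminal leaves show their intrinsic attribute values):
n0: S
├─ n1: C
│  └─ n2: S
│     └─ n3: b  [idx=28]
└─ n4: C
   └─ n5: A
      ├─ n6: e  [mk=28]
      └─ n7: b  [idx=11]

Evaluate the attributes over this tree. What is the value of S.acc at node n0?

true

1. n1.ok = -5  [-5]
2. n3.idx = 28  [terminal]
3. n2.lim = "vu"  ["vu"]
4. n2.acc = false  [false]
5. n2.lab = -1  [b.idx * -2 + 55]
6. n1.tag = 30  [C.ok + 35]
7. n1.pre = "rq"  ["rq"]
8. n4.ok = -8  [C₀.tag * 2 - 68]
9. n5.key = 25  [25]
10. n6.mk = 28  [terminal]
11. n7.idx = 11  [terminal]
12. n5.hot = 13  [b.idx + 2]
13. n4.tag = -6  [A.hot - 19]
14. n4.pre = "ym"  ["ym"]
15. n0.lim = "rqym"  [C₀.pre ++ C₁.pre]
16. n0.acc = true  [C₁.tag > -7]
17. n0.lab = 14  [C₀.tag - 16]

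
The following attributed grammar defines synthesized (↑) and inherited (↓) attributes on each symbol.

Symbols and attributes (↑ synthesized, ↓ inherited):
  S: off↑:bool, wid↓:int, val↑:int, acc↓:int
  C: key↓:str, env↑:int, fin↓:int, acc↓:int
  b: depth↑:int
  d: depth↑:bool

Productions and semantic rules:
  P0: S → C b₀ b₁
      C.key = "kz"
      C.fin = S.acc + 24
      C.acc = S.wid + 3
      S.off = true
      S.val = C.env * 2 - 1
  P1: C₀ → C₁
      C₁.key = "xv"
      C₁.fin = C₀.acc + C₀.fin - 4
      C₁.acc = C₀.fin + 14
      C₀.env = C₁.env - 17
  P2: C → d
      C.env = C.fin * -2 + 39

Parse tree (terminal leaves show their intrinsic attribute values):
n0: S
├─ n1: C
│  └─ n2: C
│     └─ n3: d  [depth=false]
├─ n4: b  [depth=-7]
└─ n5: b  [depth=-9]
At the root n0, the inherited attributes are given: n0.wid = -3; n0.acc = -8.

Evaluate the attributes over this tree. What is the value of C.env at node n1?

1. n0.wid = -3  [given at root]
2. n0.acc = -8  [given at root]
3. n1.key = "kz"  ["kz"]
4. n1.fin = 16  [S.acc + 24]
5. n1.acc = 0  [S.wid + 3]
6. n2.key = "xv"  ["xv"]
7. n2.fin = 12  [C₀.acc + C₀.fin - 4]
8. n2.acc = 30  [C₀.fin + 14]
9. n3.depth = false  [terminal]
10. n2.env = 15  [C.fin * -2 + 39]
11. n1.env = -2  [C₁.env - 17]
12. n4.depth = -7  [terminal]
13. n5.depth = -9  [terminal]
14. n0.off = true  [true]
15. n0.val = -5  [C.env * 2 - 1]

-2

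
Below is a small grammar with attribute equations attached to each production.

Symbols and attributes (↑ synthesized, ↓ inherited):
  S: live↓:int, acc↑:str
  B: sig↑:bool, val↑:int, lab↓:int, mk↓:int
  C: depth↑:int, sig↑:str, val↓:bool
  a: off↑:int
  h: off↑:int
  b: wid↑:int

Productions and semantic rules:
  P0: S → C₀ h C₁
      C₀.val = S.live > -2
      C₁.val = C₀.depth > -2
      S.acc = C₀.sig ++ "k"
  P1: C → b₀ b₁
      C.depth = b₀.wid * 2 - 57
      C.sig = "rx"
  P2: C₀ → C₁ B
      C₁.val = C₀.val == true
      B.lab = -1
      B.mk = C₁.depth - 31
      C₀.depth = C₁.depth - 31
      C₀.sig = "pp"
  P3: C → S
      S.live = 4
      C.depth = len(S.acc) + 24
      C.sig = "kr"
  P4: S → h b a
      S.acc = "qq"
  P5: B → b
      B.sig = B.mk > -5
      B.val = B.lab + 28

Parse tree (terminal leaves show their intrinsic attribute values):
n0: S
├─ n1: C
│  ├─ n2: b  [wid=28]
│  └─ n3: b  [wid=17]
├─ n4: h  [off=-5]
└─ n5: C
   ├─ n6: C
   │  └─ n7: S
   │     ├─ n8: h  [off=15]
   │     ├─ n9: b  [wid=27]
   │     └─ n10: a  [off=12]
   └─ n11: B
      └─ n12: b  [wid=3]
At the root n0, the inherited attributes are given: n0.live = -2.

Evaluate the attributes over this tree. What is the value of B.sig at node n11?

false

1. n0.live = -2  [given at root]
2. n1.val = false  [S.live > -2]
3. n2.wid = 28  [terminal]
4. n3.wid = 17  [terminal]
5. n1.depth = -1  [b₀.wid * 2 - 57]
6. n1.sig = "rx"  ["rx"]
7. n4.off = -5  [terminal]
8. n5.val = true  [C₀.depth > -2]
9. n6.val = true  [C₀.val == true]
10. n7.live = 4  [4]
11. n8.off = 15  [terminal]
12. n9.wid = 27  [terminal]
13. n10.off = 12  [terminal]
14. n7.acc = "qq"  ["qq"]
15. n6.depth = 26  [len(S.acc) + 24]
16. n6.sig = "kr"  ["kr"]
17. n11.lab = -1  [-1]
18. n11.mk = -5  [C₁.depth - 31]
19. n12.wid = 3  [terminal]
20. n11.sig = false  [B.mk > -5]
21. n11.val = 27  [B.lab + 28]
22. n5.depth = -5  [C₁.depth - 31]
23. n5.sig = "pp"  ["pp"]
24. n0.acc = "rxk"  [C₀.sig ++ "k"]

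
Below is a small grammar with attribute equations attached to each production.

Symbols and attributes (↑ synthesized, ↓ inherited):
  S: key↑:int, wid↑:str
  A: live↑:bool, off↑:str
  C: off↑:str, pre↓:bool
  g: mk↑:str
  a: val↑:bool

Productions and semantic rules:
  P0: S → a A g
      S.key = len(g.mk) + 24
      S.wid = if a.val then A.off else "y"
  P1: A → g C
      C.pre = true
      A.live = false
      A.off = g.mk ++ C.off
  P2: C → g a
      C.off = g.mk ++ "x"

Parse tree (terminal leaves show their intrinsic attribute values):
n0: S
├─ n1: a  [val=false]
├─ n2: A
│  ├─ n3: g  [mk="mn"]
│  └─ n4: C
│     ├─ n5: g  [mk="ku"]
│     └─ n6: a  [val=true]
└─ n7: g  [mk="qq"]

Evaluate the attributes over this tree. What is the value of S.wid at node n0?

"y"

1. n1.val = false  [terminal]
2. n3.mk = "mn"  [terminal]
3. n4.pre = true  [true]
4. n5.mk = "ku"  [terminal]
5. n6.val = true  [terminal]
6. n4.off = "kux"  [g.mk ++ "x"]
7. n2.live = false  [false]
8. n2.off = "mnkux"  [g.mk ++ C.off]
9. n7.mk = "qq"  [terminal]
10. n0.key = 26  [len(g.mk) + 24]
11. n0.wid = "y"  [if a.val then A.off else "y"]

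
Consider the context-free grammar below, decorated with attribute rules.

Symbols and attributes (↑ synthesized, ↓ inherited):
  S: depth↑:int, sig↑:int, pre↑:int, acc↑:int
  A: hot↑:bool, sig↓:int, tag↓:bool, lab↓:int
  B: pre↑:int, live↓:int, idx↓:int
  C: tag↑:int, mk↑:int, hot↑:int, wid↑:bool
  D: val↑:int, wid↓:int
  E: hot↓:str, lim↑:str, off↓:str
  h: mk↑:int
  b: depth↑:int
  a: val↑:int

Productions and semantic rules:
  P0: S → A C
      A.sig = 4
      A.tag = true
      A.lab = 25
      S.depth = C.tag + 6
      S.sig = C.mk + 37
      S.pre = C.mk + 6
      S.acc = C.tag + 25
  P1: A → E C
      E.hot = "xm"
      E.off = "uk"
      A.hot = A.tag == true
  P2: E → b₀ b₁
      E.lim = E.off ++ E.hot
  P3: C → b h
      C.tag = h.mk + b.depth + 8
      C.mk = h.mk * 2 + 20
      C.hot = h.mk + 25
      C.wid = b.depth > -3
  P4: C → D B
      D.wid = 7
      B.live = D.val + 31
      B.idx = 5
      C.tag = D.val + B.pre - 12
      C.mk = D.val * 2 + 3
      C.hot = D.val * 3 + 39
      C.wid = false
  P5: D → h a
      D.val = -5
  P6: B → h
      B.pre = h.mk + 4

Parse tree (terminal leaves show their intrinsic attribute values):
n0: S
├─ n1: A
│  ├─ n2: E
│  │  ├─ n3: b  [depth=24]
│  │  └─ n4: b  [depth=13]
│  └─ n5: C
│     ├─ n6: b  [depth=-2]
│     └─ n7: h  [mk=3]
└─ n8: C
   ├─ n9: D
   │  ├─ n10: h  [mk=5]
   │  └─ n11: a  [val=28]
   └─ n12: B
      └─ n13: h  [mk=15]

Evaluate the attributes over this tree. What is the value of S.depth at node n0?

1. n1.sig = 4  [4]
2. n1.tag = true  [true]
3. n1.lab = 25  [25]
4. n2.hot = "xm"  ["xm"]
5. n2.off = "uk"  ["uk"]
6. n3.depth = 24  [terminal]
7. n4.depth = 13  [terminal]
8. n2.lim = "ukxm"  [E.off ++ E.hot]
9. n6.depth = -2  [terminal]
10. n7.mk = 3  [terminal]
11. n5.tag = 9  [h.mk + b.depth + 8]
12. n5.mk = 26  [h.mk * 2 + 20]
13. n5.hot = 28  [h.mk + 25]
14. n5.wid = true  [b.depth > -3]
15. n1.hot = true  [A.tag == true]
16. n9.wid = 7  [7]
17. n10.mk = 5  [terminal]
18. n11.val = 28  [terminal]
19. n9.val = -5  [-5]
20. n12.live = 26  [D.val + 31]
21. n12.idx = 5  [5]
22. n13.mk = 15  [terminal]
23. n12.pre = 19  [h.mk + 4]
24. n8.tag = 2  [D.val + B.pre - 12]
25. n8.mk = -7  [D.val * 2 + 3]
26. n8.hot = 24  [D.val * 3 + 39]
27. n8.wid = false  [false]
28. n0.depth = 8  [C.tag + 6]
29. n0.sig = 30  [C.mk + 37]
30. n0.pre = -1  [C.mk + 6]
31. n0.acc = 27  [C.tag + 25]

8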